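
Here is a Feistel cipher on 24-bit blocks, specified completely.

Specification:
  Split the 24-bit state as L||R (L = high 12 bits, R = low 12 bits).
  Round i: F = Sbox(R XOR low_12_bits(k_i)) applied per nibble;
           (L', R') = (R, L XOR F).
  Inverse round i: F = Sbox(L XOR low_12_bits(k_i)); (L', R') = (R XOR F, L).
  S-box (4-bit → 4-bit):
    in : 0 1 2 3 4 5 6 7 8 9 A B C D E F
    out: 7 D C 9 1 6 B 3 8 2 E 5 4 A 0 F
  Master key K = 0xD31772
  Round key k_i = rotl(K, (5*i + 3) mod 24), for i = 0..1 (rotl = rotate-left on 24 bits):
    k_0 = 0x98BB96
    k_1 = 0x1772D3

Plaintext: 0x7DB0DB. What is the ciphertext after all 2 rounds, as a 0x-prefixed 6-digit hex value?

0x2C1707

s_0 = plaintext = 0x7DB0DB
s_1 = Round(s_0, k_0) = 0x0DB2C1
s_2 = Round(s_1, k_1) = 0x2C1707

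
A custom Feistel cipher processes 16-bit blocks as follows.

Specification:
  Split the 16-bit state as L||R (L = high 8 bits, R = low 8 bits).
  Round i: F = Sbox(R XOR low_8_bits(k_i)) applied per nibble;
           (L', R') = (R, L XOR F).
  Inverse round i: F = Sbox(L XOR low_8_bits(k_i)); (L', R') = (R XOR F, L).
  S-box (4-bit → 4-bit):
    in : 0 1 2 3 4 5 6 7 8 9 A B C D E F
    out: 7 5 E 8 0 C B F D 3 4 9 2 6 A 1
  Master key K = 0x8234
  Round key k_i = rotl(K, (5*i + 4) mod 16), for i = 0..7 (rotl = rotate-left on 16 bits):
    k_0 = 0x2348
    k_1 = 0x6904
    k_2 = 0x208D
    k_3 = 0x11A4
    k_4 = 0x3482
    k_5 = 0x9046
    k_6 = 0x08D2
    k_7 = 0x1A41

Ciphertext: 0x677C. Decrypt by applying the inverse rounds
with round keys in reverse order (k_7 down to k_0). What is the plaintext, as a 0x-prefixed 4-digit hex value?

0x841F

s_0 = ciphertext = 0x677C
s_1 = InvRound(s_0, k_7) = 0x9767
s_2 = InvRound(s_1, k_6) = 0x6B97
s_3 = InvRound(s_2, k_5) = 0x716B
s_4 = InvRound(s_3, k_4) = 0x7371
s_5 = InvRound(s_4, k_3) = 0x1E73
s_6 = InvRound(s_5, k_2) = 0x4B1E
s_7 = InvRound(s_6, k_1) = 0x1F4B
s_8 = InvRound(s_7, k_0) = 0x841F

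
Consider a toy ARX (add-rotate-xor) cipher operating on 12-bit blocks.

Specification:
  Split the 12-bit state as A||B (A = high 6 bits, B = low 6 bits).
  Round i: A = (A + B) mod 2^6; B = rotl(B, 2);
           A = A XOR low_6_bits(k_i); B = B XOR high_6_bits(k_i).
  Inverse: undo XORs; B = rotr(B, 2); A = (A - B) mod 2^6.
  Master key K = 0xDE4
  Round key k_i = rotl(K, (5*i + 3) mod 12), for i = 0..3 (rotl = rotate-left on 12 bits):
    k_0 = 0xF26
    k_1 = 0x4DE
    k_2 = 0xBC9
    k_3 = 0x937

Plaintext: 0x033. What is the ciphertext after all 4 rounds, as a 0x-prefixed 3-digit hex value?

s_0 = plaintext = 0x033
s_1 = Round(s_0, k_0) = 0x573
s_2 = Round(s_1, k_1) = 0x59C
s_3 = Round(s_2, k_2) = 0xEDE
s_4 = Round(s_3, k_3) = 0xB9D

0xB9D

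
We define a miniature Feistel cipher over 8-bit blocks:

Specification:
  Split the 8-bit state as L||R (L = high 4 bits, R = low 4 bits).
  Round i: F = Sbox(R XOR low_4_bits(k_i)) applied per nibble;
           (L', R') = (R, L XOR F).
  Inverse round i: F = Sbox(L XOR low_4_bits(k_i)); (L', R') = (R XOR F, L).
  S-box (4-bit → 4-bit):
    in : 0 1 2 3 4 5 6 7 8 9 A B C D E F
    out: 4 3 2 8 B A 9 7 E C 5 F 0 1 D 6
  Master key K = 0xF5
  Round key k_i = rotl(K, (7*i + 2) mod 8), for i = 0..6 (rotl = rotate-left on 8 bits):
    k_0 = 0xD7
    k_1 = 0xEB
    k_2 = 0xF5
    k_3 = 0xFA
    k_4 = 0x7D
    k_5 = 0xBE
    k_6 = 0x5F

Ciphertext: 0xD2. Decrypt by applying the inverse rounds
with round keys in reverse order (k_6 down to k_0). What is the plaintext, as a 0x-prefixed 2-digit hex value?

s_0 = ciphertext = 0xD2
s_1 = InvRound(s_0, k_6) = 0x0D
s_2 = InvRound(s_1, k_5) = 0x00
s_3 = InvRound(s_2, k_4) = 0x10
s_4 = InvRound(s_3, k_3) = 0xF1
s_5 = InvRound(s_4, k_2) = 0x4F
s_6 = InvRound(s_5, k_1) = 0x94
s_7 = InvRound(s_6, k_0) = 0x99

0x99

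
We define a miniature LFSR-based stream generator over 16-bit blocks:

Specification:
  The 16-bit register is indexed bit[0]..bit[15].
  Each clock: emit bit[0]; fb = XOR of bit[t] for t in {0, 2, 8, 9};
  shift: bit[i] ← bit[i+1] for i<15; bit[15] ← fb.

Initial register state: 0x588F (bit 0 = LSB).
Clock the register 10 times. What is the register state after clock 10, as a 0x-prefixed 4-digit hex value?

reg_0 = 0x588F
clock 1: out=1, reg = 0x2C47
clock 2: out=1, reg = 0x1623
clock 3: out=1, reg = 0x0B11
clock 4: out=1, reg = 0x8588
clock 5: out=0, reg = 0xC2C4
clock 6: out=0, reg = 0x6162
clock 7: out=0, reg = 0xB0B1
clock 8: out=1, reg = 0xD858
clock 9: out=0, reg = 0x6C2C
clock 10: out=0, reg = 0xB616

0xB616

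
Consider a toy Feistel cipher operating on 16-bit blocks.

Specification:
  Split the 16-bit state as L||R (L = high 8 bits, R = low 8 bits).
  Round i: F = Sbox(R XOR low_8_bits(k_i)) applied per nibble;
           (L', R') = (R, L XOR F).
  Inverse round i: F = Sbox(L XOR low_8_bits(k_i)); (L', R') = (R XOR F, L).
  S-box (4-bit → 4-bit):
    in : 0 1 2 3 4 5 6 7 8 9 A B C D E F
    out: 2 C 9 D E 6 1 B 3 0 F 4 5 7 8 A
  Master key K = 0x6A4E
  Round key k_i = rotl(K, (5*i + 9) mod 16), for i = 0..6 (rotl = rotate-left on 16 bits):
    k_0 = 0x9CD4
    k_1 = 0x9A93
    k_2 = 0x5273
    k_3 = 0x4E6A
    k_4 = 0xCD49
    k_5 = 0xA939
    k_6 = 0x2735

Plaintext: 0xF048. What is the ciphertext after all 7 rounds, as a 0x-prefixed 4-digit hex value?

0x440F

s_0 = plaintext = 0xF048
s_1 = Round(s_0, k_0) = 0x48F5
s_2 = Round(s_1, k_1) = 0xF559
s_3 = Round(s_2, k_2) = 0x596A
s_4 = Round(s_3, k_3) = 0x6A7B
s_5 = Round(s_4, k_4) = 0x7BB3
s_6 = Round(s_5, k_5) = 0xB344
s_7 = Round(s_6, k_6) = 0x440F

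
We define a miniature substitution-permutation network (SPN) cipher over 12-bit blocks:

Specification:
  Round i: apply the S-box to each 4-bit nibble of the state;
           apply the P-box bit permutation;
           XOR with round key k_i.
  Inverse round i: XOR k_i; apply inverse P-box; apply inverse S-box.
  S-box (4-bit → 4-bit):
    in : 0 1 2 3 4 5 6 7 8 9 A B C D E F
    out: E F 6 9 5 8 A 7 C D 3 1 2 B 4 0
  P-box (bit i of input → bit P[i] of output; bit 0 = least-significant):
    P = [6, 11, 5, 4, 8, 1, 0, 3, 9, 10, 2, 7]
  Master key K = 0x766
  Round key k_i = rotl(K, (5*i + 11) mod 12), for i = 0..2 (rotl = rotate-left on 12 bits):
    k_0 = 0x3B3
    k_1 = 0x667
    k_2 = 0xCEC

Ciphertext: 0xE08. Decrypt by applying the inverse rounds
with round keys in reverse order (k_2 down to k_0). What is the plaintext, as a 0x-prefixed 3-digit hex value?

s_0 = ciphertext = 0xE08
s_1 = InvRound(s_0, k_2) = 0x9F4
s_2 = InvRound(s_1, k_1) = 0xD76
s_3 = InvRound(s_2, k_0) = 0x1EA

0x1EA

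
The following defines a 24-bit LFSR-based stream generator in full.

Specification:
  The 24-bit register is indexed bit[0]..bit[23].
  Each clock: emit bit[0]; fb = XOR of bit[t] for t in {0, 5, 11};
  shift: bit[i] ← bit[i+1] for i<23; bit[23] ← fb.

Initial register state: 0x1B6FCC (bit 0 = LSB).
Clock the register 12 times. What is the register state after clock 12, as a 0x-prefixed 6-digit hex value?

reg_0 = 0x1B6FCC
clock 1: out=0, reg = 0x8DB7E6
clock 2: out=0, reg = 0xC6DBF3
clock 3: out=1, reg = 0xE36DF9
clock 4: out=1, reg = 0xF1B6FC
clock 5: out=0, reg = 0xF8DB7E
clock 6: out=0, reg = 0x7C6DBF
clock 7: out=1, reg = 0xBE36DF
clock 8: out=1, reg = 0xDF1B6F
clock 9: out=1, reg = 0xEF8DB7
clock 10: out=1, reg = 0xF7C6DB
clock 11: out=1, reg = 0xFBE36D
clock 12: out=1, reg = 0x7DF1B6

0x7DF1B6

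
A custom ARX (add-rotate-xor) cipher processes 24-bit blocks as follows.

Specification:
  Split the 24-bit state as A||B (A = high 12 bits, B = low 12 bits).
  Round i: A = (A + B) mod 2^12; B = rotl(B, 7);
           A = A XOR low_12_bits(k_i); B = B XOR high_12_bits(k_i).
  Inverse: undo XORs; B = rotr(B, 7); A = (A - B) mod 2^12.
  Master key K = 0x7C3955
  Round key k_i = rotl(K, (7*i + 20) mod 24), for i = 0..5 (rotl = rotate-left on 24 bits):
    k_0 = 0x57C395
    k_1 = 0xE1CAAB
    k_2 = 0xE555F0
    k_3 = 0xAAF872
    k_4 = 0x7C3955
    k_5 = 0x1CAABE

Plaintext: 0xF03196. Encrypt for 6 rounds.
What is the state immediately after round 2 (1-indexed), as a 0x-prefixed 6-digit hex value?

s_0 = plaintext = 0xF03196
s_1 = Round(s_0, k_0) = 0x30CE70
s_2 = Round(s_1, k_1) = 0xBD766F
s_3 = Round(s_2, k_2) = 0x7B69E6
s_4 = Round(s_3, k_3) = 0x9EE9E0
s_5 = Round(s_4, k_4) = 0xA9B78C
s_6 = Round(s_5, k_5) = 0x8997F6

0xBD766F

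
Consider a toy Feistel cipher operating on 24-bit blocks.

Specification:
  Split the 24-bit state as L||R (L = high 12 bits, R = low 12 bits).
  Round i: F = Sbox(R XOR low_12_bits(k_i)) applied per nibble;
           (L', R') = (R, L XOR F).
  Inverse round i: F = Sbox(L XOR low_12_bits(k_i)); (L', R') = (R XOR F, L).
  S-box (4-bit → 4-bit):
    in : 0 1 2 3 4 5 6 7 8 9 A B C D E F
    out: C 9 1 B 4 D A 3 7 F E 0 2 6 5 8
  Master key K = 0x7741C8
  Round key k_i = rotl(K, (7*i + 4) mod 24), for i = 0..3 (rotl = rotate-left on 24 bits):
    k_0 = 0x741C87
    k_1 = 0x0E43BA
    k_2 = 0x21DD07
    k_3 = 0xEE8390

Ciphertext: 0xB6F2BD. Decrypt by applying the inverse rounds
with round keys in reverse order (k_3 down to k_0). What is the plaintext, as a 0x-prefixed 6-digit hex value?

0x544D91

s_0 = ciphertext = 0xB6F2BD
s_1 = InvRound(s_0, k_3) = 0x535B6F
s_2 = InvRound(s_1, k_2) = 0xCDE535
s_3 = InvRound(s_2, k_1) = 0xD91CDE
s_4 = InvRound(s_3, k_0) = 0x544D91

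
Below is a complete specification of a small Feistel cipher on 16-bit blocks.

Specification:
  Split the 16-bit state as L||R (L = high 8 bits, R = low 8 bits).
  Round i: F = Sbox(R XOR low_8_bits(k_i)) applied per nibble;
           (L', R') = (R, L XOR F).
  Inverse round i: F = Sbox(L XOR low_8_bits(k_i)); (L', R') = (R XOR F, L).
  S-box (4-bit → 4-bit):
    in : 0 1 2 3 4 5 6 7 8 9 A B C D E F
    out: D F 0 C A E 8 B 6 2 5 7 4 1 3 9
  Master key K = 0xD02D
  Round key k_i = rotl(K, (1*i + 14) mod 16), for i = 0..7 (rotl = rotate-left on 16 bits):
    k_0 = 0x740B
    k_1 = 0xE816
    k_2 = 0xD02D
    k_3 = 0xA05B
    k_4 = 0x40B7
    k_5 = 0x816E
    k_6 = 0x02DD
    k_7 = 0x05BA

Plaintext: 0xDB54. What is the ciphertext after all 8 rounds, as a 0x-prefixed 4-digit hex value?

s_0 = plaintext = 0xDB54
s_1 = Round(s_0, k_0) = 0x5432
s_2 = Round(s_1, k_1) = 0x325E
s_3 = Round(s_2, k_2) = 0x5E8E
s_4 = Round(s_3, k_3) = 0x8E40
s_5 = Round(s_4, k_4) = 0x4015
s_6 = Round(s_5, k_5) = 0x15F7
s_7 = Round(s_6, k_6) = 0xF710
s_8 = Round(s_7, k_7) = 0x10A2

0x10A2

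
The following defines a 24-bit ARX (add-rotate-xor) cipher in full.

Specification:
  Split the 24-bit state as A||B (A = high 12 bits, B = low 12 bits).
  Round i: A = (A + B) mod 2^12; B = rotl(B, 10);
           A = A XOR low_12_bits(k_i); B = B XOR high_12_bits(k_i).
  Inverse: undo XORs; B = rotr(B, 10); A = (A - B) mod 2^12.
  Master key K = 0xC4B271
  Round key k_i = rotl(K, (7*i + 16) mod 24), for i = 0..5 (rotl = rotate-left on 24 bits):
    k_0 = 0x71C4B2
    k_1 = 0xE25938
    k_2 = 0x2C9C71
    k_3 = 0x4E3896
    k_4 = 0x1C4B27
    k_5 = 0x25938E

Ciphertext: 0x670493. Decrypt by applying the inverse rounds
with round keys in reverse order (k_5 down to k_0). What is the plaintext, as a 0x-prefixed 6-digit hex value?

s_0 = ciphertext = 0x670493
s_1 = InvRound(s_0, k_5) = 0xAD5B29
s_2 = InvRound(s_1, k_4) = 0x63CBB6
s_3 = InvRound(s_2, k_3) = 0x153D57
s_4 = InvRound(s_3, k_2) = 0xEA7E7B
s_5 = InvRound(s_4, k_1) = 0x627178
s_6 = InvRound(s_5, k_0) = 0x904991

0x904991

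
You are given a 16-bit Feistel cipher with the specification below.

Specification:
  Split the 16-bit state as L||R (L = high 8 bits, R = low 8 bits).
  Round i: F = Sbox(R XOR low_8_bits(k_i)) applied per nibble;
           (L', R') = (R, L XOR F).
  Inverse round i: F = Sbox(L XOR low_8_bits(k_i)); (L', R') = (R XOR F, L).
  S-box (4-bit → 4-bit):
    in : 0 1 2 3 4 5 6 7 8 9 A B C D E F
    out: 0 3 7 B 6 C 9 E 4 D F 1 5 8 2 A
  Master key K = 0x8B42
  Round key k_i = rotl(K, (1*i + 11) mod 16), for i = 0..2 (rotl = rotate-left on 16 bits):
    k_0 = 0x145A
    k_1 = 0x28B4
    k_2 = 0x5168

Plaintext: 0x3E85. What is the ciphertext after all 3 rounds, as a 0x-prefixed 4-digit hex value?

0x859C

s_0 = plaintext = 0x3E85
s_1 = Round(s_0, k_0) = 0x85B4
s_2 = Round(s_1, k_1) = 0xB485
s_3 = Round(s_2, k_2) = 0x859C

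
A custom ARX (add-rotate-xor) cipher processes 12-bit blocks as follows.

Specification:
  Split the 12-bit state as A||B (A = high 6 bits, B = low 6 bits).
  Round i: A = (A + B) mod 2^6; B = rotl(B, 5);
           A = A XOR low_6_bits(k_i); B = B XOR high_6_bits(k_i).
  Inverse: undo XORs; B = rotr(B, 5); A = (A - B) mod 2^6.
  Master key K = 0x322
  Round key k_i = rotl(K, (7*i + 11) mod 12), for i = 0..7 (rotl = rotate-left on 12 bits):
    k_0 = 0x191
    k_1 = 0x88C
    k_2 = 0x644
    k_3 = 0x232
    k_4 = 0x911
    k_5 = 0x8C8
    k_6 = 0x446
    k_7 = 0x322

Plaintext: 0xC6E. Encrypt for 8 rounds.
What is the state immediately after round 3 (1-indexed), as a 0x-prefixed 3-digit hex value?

s_0 = plaintext = 0xC6E
s_1 = Round(s_0, k_0) = 0x391
s_2 = Round(s_1, k_1) = 0x4CA
s_3 = Round(s_2, k_2) = 0x65C
s_4 = Round(s_3, k_3) = 0x1C6
s_5 = Round(s_4, k_4) = 0x727
s_6 = Round(s_5, k_5) = 0x2D0
s_7 = Round(s_6, k_6) = 0x759
s_8 = Round(s_7, k_7) = 0x520

0x65C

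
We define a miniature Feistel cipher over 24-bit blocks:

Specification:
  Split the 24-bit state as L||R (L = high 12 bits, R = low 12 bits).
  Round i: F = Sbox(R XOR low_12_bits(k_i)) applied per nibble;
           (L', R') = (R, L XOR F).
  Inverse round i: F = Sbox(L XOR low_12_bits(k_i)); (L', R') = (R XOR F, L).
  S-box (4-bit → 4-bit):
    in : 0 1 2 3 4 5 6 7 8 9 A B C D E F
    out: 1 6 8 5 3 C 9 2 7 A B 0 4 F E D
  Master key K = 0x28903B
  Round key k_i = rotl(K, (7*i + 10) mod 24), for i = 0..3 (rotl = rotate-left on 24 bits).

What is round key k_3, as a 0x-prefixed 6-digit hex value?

0x481D94

K = 0x28903B
k_0 = rotl(K, (7*0+10) mod 24) = rotl(K, 10) = 0x40ECA2
k_1 = rotl(K, (7*1+10) mod 24) = rotl(K, 17) = 0x765120
k_2 = rotl(K, (7*2+10) mod 24) = rotl(K, 0) = 0x28903B
k_3 = rotl(K, (7*3+10) mod 24) = rotl(K, 7) = 0x481D94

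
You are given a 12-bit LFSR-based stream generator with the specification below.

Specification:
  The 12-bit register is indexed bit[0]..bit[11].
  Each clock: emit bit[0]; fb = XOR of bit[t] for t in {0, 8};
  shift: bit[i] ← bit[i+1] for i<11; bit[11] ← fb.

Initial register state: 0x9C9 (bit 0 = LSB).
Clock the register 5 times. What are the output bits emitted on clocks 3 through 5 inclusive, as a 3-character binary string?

reg_0 = 0x9C9
clock 1: out=1, reg = 0x4E4
clock 2: out=0, reg = 0x272
clock 3: out=0, reg = 0x139
clock 4: out=1, reg = 0x09C
clock 5: out=0, reg = 0x04E

010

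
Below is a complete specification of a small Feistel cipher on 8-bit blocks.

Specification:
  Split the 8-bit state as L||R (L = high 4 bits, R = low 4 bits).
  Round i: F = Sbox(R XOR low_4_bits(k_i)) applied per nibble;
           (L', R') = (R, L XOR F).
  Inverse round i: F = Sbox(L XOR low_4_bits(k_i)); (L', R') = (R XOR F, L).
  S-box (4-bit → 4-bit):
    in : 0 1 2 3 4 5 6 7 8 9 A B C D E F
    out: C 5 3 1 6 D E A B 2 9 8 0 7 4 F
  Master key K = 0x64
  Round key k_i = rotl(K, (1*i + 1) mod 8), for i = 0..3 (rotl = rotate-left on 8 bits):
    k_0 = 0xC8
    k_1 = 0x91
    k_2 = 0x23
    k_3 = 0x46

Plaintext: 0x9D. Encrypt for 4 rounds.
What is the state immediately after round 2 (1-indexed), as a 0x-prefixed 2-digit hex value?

0x40

s_0 = plaintext = 0x9D
s_1 = Round(s_0, k_0) = 0xD4
s_2 = Round(s_1, k_1) = 0x40
s_3 = Round(s_2, k_2) = 0x05
s_4 = Round(s_3, k_3) = 0x51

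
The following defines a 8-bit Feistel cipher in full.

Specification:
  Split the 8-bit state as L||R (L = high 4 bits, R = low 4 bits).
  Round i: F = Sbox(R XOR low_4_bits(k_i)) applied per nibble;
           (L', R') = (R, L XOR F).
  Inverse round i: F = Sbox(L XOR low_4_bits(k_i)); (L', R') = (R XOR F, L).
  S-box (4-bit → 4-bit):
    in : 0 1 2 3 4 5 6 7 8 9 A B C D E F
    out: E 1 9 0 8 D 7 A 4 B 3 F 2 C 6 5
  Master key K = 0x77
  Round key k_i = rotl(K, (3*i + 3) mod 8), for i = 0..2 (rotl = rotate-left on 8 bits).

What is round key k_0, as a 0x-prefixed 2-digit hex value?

K = 0x77
k_0 = rotl(K, (3*0+3) mod 8) = rotl(K, 3) = 0xBB

0xBB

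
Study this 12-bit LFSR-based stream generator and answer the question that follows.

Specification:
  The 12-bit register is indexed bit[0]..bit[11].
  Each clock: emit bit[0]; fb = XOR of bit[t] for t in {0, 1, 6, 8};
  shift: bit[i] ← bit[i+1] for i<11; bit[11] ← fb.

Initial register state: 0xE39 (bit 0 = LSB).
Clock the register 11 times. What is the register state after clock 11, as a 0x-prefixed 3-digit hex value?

0xFC7

reg_0 = 0xE39
clock 1: out=1, reg = 0xF1C
clock 2: out=0, reg = 0xF8E
clock 3: out=0, reg = 0x7C7
clock 4: out=1, reg = 0x3E3
clock 5: out=1, reg = 0x1F1
clock 6: out=1, reg = 0x8F8
clock 7: out=0, reg = 0xC7C
clock 8: out=0, reg = 0xE3E
clock 9: out=0, reg = 0xF1F
clock 10: out=1, reg = 0xF8F
clock 11: out=1, reg = 0xFC7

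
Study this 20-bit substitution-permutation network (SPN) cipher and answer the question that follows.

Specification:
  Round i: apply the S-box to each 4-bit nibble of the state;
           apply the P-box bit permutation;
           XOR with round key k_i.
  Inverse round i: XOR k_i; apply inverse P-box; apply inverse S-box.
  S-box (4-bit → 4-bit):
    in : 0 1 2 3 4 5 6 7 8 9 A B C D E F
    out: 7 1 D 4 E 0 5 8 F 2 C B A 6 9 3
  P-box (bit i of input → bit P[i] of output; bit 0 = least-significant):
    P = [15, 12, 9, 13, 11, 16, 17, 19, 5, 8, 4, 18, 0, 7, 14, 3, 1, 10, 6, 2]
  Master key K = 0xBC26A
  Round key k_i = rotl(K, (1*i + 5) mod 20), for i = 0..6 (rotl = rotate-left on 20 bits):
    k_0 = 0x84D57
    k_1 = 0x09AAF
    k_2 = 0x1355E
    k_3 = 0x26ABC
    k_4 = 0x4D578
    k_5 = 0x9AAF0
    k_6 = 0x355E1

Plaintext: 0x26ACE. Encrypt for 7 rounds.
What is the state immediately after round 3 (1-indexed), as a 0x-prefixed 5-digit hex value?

s_0 = plaintext = 0x26ACE
s_1 = Round(s_0, k_0) = 0x5AD00
s_2 = Round(s_1, k_1) = 0x341B7
s_3 = Round(s_2, k_2) = 0x85DB6
s_4 = Round(s_3, k_3) = 0xBE5EA
s_5 = Round(s_4, k_4) = 0xCFB77
s_6 = Round(s_5, k_5) = 0x58F55
s_7 = Round(s_6, k_6) = 0x31448

0x85DB6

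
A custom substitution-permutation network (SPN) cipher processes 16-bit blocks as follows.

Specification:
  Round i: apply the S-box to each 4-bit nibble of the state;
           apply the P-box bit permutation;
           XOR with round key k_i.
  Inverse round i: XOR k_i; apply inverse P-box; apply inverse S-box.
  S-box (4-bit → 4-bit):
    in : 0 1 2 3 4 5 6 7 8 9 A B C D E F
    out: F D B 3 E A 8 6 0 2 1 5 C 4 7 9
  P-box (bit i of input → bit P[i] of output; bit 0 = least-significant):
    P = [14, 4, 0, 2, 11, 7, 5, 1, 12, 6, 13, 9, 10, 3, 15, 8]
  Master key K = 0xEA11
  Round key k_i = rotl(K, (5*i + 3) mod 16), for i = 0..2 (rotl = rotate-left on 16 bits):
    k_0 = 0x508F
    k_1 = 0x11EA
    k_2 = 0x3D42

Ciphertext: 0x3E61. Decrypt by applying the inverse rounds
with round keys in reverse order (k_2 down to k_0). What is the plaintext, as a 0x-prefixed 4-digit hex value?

s_0 = ciphertext = 0x3E61
s_1 = InvRound(s_0, k_2) = 0x66CD
s_2 = InvRound(s_1, k_1) = 0xF1C1
s_3 = InvRound(s_2, k_0) = 0x4766

0x4766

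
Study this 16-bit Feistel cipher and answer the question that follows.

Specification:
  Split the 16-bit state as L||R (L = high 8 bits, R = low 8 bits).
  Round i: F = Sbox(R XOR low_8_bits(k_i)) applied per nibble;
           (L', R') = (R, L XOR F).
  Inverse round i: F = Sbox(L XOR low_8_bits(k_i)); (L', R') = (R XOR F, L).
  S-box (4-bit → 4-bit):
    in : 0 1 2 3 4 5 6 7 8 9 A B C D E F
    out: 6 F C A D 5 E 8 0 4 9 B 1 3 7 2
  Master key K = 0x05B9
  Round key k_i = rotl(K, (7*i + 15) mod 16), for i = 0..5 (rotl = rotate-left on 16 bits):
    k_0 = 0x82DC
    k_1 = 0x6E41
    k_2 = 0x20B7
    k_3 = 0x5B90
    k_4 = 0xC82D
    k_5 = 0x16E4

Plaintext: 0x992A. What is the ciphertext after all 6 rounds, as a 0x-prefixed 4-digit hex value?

0xE421

s_0 = plaintext = 0x992A
s_1 = Round(s_0, k_0) = 0x2AB7
s_2 = Round(s_1, k_1) = 0xB704
s_3 = Round(s_2, k_2) = 0x040D
s_4 = Round(s_3, k_3) = 0x0D47
s_5 = Round(s_4, k_4) = 0x47E4
s_6 = Round(s_5, k_5) = 0xE421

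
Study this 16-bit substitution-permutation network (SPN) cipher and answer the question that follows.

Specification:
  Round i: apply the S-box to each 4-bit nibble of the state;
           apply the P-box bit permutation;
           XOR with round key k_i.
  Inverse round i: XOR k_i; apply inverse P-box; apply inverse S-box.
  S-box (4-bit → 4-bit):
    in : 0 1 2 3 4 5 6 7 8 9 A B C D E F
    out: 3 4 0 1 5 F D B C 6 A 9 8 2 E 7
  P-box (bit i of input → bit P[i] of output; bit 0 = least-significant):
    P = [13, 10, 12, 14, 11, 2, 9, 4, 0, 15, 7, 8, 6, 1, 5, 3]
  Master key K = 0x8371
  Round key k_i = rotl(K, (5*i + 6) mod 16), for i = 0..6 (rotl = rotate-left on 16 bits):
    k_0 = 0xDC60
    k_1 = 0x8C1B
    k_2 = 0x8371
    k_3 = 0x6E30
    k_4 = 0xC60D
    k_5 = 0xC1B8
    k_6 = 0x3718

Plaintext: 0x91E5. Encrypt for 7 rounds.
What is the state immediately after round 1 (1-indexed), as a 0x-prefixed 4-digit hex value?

s_0 = plaintext = 0x91E5
s_1 = Round(s_0, k_0) = 0xAAD6
s_2 = Round(s_1, k_1) = 0x7D15
s_3 = Round(s_2, k_2) = 0x753B
s_4 = Round(s_3, k_3) = 0x87FB
s_5 = Round(s_4, k_4) = 0x2D20
s_6 = Round(s_5, k_5) = 0x65B8
s_7 = Round(s_6, k_6) = 0xEEE1

0xAAD6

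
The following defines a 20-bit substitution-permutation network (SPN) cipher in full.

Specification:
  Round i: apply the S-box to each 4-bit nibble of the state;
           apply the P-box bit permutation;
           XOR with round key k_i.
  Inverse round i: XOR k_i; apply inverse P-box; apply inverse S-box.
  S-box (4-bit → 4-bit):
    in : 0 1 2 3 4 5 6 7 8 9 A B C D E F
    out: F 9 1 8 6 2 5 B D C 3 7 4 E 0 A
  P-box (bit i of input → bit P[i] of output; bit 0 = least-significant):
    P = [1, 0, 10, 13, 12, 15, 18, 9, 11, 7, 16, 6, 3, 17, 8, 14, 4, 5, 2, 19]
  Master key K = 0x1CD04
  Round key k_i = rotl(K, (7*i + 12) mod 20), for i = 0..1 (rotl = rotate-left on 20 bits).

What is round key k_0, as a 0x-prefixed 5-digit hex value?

0x041CD

K = 0x1CD04
k_0 = rotl(K, (7*0+12) mod 20) = rotl(K, 12) = 0x041CD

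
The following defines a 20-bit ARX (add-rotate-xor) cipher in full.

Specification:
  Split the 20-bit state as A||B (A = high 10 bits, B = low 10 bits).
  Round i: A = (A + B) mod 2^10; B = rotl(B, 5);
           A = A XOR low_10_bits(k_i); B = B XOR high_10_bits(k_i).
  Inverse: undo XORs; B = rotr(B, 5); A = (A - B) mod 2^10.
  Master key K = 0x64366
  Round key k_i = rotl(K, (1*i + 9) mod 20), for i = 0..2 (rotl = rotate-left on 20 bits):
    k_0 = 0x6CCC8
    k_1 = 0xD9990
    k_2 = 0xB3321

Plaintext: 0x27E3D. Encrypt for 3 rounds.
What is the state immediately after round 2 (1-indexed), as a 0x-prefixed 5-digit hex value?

0x61B36

s_0 = plaintext = 0x27E3D
s_1 = Round(s_0, k_0) = 0x85202
s_2 = Round(s_1, k_1) = 0x61B36
s_3 = Round(s_2, k_2) = 0xE7415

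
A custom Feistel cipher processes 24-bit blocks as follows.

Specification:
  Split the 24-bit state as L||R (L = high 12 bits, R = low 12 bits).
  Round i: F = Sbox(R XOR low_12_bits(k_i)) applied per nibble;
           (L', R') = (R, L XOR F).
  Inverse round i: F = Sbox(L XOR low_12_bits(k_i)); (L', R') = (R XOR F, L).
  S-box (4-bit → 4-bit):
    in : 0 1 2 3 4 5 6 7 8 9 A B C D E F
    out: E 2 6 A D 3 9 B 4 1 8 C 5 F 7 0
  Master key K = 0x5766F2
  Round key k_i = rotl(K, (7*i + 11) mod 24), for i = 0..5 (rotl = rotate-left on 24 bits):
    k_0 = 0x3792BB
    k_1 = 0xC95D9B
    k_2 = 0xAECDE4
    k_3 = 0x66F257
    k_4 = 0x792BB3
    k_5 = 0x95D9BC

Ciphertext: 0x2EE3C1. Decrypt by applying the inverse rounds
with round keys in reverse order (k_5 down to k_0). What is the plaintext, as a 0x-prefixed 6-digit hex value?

s_0 = ciphertext = 0x2EE3C1
s_1 = InvRound(s_0, k_5) = 0xFF72EE
s_2 = InvRound(s_1, k_4) = 0xF33FF7
s_3 = InvRound(s_2, k_3) = 0x06AF33
s_4 = InvRound(s_3, k_2) = 0x07406A
s_5 = InvRound(s_4, k_1) = 0xF1A074
s_6 = InvRound(s_5, k_0) = 0xFF6F1A

0xFF6F1A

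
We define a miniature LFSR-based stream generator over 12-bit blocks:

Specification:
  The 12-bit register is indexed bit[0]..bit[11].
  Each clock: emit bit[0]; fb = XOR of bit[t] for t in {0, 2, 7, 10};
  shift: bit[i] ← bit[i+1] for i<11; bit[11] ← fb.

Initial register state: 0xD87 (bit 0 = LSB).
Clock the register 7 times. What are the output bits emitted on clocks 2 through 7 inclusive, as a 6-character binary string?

110000

reg_0 = 0xD87
clock 1: out=1, reg = 0x6C3
clock 2: out=1, reg = 0xB61
clock 3: out=1, reg = 0xDB0
clock 4: out=0, reg = 0x6D8
clock 5: out=0, reg = 0x36C
clock 6: out=0, reg = 0x9B6
clock 7: out=0, reg = 0x4DB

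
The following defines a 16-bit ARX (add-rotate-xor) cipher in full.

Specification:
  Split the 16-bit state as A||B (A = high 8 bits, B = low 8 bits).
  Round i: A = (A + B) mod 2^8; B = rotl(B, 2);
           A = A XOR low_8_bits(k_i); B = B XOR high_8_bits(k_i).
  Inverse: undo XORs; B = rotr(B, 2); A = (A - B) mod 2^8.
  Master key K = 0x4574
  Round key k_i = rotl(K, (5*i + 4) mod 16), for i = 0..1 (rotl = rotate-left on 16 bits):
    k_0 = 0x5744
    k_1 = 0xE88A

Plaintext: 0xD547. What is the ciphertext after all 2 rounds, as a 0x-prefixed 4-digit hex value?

0x28C1

s_0 = plaintext = 0xD547
s_1 = Round(s_0, k_0) = 0x584A
s_2 = Round(s_1, k_1) = 0x28C1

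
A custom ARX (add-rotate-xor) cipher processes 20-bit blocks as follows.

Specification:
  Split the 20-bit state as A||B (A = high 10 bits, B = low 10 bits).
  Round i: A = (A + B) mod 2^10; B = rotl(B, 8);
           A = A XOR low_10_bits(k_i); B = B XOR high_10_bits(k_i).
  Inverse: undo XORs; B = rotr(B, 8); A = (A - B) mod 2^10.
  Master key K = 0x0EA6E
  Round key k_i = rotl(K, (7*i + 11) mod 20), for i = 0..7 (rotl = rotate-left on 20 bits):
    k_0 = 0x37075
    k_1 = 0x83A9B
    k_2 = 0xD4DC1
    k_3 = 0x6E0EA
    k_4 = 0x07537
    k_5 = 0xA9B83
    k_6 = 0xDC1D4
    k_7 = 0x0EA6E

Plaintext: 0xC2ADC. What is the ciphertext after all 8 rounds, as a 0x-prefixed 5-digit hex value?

s_0 = plaintext = 0xC2ADC
s_1 = Round(s_0, k_0) = 0x64C6B
s_2 = Round(s_1, k_1) = 0xD9514
s_3 = Round(s_2, k_2) = 0x6E316
s_4 = Round(s_3, k_3) = 0x0937D
s_5 = Round(s_4, k_4) = 0xA59C2
s_6 = Round(s_5, k_5) = 0xF6CD6
s_7 = Round(s_6, k_6) = 0x59545
s_8 = Round(s_7, k_7) = 0x3116B

0x3116B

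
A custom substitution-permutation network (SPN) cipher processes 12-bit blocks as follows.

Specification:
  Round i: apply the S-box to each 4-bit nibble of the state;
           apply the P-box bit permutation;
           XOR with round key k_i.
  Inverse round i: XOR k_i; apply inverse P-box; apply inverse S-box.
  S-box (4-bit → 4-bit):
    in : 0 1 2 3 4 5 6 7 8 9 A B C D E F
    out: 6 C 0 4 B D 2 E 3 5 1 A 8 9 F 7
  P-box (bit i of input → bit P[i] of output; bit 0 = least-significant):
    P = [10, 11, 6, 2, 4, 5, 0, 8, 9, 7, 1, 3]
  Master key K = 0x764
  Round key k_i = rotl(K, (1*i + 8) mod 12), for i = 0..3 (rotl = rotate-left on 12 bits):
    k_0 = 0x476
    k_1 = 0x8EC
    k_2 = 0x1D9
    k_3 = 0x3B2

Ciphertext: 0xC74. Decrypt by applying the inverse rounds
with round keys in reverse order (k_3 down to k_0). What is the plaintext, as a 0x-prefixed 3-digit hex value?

s_0 = ciphertext = 0xC74
s_1 = InvRound(s_0, k_3) = 0xFCE
s_2 = InvRound(s_1, k_2) = 0x994
s_3 = InvRound(s_2, k_1) = 0xC43
s_4 = InvRound(s_3, k_0) = 0x2FB

0x2FB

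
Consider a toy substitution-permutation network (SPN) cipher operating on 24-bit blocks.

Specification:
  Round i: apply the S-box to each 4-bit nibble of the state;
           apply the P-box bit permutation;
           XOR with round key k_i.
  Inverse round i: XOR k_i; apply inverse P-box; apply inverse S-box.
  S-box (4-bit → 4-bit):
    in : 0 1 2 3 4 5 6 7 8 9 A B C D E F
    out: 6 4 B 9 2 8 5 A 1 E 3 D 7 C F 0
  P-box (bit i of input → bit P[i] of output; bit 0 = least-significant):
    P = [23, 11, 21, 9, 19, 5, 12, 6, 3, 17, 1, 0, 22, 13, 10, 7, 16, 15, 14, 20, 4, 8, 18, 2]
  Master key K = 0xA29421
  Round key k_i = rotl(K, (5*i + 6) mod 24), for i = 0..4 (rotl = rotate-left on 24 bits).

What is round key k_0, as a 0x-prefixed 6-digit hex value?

K = 0xA29421
k_0 = rotl(K, (5*0+6) mod 24) = rotl(K, 6) = 0xA50868

0xA50868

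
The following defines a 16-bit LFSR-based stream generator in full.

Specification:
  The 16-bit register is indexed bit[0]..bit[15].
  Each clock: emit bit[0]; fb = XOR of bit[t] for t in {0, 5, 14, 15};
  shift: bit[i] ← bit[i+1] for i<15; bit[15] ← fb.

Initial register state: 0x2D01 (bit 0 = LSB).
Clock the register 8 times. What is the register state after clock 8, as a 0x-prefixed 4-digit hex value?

reg_0 = 0x2D01
clock 1: out=1, reg = 0x9680
clock 2: out=0, reg = 0xCB40
clock 3: out=0, reg = 0x65A0
clock 4: out=0, reg = 0x32D0
clock 5: out=0, reg = 0x1968
clock 6: out=0, reg = 0x8CB4
clock 7: out=0, reg = 0x465A
clock 8: out=0, reg = 0xA32D

0xA32D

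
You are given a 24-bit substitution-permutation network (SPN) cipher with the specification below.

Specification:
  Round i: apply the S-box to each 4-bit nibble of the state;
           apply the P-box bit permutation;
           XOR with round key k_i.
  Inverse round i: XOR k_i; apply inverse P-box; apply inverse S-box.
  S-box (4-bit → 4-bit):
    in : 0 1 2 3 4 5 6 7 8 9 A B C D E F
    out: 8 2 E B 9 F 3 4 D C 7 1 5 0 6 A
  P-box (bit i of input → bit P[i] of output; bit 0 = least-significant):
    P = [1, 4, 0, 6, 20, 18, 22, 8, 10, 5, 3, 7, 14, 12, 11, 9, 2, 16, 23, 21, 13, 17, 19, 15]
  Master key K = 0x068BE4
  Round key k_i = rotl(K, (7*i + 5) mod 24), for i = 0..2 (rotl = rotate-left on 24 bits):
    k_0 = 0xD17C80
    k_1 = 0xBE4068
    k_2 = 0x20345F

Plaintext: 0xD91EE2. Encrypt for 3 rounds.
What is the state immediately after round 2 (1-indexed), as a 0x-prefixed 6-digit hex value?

s_0 = plaintext = 0xD91EE2
s_1 = Round(s_0, k_0) = 0x356CF9
s_2 = Round(s_1, k_1) = 0x19B525
s_3 = Round(s_2, k_2) = 0xC671A4

0x19B525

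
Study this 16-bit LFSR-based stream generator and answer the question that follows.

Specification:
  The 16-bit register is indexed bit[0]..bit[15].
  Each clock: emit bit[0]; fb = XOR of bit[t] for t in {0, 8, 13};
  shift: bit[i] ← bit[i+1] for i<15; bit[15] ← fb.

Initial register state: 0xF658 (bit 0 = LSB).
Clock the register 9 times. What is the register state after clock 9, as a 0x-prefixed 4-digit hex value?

reg_0 = 0xF658
clock 1: out=0, reg = 0xFB2C
clock 2: out=0, reg = 0x7D96
clock 3: out=0, reg = 0x3ECB
clock 4: out=1, reg = 0x1F65
clock 5: out=1, reg = 0x0FB2
clock 6: out=0, reg = 0x87D9
clock 7: out=1, reg = 0x43EC
clock 8: out=0, reg = 0xA1F6
clock 9: out=0, reg = 0x50FB

0x50FB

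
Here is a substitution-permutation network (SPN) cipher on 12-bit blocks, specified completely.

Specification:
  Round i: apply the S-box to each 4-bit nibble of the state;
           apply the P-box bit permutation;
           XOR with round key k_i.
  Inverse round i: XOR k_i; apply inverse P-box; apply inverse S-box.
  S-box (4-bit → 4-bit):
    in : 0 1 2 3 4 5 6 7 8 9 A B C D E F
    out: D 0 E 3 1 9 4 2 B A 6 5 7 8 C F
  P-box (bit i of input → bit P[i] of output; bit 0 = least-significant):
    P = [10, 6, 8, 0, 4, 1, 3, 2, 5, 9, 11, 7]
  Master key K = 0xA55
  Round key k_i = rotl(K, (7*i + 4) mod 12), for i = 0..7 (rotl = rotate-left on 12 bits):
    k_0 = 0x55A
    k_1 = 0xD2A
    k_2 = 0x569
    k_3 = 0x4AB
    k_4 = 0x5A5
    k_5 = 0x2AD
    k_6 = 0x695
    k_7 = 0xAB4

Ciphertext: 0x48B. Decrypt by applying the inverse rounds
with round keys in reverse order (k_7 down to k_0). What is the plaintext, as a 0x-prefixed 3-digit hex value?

0x2FA

s_0 = ciphertext = 0x48B
s_1 = InvRound(s_0, k_7) = 0xCF5
s_2 = InvRound(s_1, k_6) = 0xC17
s_3 = InvRound(s_2, k_5) = 0xFC4
s_4 = InvRound(s_3, k_4) = 0xC19
s_5 = InvRound(s_4, k_3) = 0x031
s_6 = InvRound(s_5, k_2) = 0x1BC
s_7 = InvRound(s_6, k_1) = 0xE84
s_8 = InvRound(s_7, k_0) = 0x2FA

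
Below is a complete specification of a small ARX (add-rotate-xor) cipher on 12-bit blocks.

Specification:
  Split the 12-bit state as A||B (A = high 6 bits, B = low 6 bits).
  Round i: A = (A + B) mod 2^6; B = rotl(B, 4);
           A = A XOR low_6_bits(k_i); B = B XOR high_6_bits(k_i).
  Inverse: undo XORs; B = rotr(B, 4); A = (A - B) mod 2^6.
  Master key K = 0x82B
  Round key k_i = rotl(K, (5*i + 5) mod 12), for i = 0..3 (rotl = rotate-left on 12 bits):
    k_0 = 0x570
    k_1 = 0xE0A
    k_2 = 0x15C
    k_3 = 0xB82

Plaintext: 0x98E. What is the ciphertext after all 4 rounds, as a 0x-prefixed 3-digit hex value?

0xAEA

s_0 = plaintext = 0x98E
s_1 = Round(s_0, k_0) = 0x136
s_2 = Round(s_1, k_1) = 0xC15
s_3 = Round(s_2, k_2) = 0x650
s_4 = Round(s_3, k_3) = 0xAEA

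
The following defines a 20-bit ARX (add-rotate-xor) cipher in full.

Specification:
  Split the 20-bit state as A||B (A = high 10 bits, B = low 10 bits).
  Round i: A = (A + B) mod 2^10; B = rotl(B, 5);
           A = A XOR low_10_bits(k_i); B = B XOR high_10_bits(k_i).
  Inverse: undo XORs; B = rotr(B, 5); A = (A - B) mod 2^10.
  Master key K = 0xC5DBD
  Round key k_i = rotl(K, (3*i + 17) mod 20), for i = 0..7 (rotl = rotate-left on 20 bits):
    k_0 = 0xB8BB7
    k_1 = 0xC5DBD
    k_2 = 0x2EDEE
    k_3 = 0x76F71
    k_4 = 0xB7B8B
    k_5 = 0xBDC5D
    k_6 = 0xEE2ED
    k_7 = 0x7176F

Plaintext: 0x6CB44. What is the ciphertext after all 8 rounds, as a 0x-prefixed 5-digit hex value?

s_0 = plaintext = 0x6CB44
s_1 = Round(s_0, k_0) = 0xD0678
s_2 = Round(s_1, k_1) = 0x01004
s_3 = Round(s_2, k_2) = 0x7983B
s_4 = Round(s_3, k_3) = 0x542BA
s_5 = Round(s_4, k_4) = 0xE058B
s_6 = Round(s_5, k_5) = 0x5479B
s_7 = Round(s_6, k_6) = 0x804C4
s_8 = Round(s_7, k_7) = 0x6A943

0x6A943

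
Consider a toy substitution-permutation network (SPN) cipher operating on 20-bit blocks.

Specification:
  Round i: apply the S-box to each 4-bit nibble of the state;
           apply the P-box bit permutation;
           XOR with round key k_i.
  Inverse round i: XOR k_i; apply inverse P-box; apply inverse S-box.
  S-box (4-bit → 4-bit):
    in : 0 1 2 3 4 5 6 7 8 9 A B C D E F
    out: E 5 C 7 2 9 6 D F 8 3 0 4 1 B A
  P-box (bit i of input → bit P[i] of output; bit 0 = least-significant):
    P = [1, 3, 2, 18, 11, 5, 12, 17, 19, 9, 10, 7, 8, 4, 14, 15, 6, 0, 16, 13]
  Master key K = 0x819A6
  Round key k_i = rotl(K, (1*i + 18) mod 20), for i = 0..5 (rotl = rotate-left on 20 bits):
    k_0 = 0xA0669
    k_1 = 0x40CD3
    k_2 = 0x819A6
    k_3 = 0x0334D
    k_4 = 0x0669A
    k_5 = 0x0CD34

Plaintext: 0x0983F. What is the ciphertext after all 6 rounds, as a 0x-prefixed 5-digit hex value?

s_0 = plaintext = 0x0983F
s_1 = Round(s_0, k_0) = 0x7B8C0
s_2 = Round(s_1, k_1) = 0x93A1F
s_3 = Round(s_2, k_2) = 0x462BE
s_4 = Round(s_3, k_3) = 0x477D6
s_5 = Round(s_4, k_4) = 0x8AB17
s_6 = Round(s_5, k_5) = 0x5F463

0x5F463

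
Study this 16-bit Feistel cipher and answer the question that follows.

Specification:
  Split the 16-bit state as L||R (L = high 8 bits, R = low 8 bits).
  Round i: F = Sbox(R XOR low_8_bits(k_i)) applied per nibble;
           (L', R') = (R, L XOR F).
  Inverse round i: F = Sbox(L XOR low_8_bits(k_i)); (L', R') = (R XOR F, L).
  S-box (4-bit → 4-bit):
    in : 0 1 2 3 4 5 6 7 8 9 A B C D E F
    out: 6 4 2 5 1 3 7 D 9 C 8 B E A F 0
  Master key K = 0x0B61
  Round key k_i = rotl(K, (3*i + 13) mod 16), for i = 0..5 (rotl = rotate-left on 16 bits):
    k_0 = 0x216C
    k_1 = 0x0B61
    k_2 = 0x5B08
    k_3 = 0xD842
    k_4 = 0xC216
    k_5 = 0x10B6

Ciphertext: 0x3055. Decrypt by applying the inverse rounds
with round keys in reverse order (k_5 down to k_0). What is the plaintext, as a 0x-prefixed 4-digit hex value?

0x2BF1

s_0 = ciphertext = 0x3055
s_1 = InvRound(s_0, k_5) = 0xC230
s_2 = InvRound(s_1, k_4) = 0x91C2
s_3 = InvRound(s_2, k_3) = 0x6791
s_4 = InvRound(s_3, k_2) = 0xE167
s_5 = InvRound(s_4, k_1) = 0xF1E1
s_6 = InvRound(s_5, k_0) = 0x2BF1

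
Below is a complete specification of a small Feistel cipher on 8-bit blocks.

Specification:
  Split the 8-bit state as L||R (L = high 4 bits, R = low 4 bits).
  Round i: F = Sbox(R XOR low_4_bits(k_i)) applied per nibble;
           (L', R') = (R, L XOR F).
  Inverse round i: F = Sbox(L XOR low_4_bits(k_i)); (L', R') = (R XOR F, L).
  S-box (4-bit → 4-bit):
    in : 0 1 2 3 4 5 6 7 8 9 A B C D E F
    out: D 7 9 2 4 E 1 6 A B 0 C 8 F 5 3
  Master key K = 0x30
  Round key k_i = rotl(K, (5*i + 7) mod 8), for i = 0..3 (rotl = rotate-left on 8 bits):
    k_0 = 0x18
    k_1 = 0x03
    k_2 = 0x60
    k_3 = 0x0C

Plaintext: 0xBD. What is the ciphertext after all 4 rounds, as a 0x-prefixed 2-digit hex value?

0xDB

s_0 = plaintext = 0xBD
s_1 = Round(s_0, k_0) = 0xD5
s_2 = Round(s_1, k_1) = 0x5C
s_3 = Round(s_2, k_2) = 0xCD
s_4 = Round(s_3, k_3) = 0xDB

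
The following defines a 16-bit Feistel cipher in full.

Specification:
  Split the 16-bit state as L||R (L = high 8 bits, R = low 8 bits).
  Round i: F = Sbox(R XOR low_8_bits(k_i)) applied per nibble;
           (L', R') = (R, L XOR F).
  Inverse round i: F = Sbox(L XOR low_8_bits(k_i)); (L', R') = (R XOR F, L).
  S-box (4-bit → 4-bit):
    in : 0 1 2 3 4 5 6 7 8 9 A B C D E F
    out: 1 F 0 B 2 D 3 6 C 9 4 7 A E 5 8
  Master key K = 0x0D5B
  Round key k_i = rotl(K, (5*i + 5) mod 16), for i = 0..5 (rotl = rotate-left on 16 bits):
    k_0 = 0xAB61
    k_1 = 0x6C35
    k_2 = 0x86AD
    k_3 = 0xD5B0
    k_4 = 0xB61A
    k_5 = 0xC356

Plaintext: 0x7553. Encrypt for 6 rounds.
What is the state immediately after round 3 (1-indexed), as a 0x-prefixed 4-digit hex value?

s_0 = plaintext = 0x7553
s_1 = Round(s_0, k_0) = 0x53C5
s_2 = Round(s_1, k_1) = 0xC5D2
s_3 = Round(s_2, k_2) = 0xD2AD
s_4 = Round(s_3, k_3) = 0xAD2C
s_5 = Round(s_4, k_4) = 0x2C1E
s_6 = Round(s_5, k_5) = 0x1E00

0xD2AD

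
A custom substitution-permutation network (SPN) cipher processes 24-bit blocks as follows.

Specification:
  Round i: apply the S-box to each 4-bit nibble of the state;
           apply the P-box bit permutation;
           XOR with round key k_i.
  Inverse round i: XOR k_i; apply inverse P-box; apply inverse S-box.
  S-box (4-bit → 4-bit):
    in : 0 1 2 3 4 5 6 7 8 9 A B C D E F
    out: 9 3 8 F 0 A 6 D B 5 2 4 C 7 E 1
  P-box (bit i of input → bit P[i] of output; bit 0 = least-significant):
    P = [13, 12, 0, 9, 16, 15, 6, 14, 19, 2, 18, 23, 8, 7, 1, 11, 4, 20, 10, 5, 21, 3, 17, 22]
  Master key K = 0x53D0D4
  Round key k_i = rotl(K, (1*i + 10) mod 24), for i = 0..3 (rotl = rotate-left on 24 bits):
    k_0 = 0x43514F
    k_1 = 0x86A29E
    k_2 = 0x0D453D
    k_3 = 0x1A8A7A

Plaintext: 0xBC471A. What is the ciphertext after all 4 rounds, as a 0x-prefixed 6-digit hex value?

s_0 = plaintext = 0xBC471A
s_1 = Round(s_0, k_0) = 0xCCC56F
s_2 = Round(s_1, k_1) = 0x440EF8
s_3 = Round(s_2, k_2) = 0x887E39
s_4 = Round(s_3, k_3) = 0xEF6305

0xEF6305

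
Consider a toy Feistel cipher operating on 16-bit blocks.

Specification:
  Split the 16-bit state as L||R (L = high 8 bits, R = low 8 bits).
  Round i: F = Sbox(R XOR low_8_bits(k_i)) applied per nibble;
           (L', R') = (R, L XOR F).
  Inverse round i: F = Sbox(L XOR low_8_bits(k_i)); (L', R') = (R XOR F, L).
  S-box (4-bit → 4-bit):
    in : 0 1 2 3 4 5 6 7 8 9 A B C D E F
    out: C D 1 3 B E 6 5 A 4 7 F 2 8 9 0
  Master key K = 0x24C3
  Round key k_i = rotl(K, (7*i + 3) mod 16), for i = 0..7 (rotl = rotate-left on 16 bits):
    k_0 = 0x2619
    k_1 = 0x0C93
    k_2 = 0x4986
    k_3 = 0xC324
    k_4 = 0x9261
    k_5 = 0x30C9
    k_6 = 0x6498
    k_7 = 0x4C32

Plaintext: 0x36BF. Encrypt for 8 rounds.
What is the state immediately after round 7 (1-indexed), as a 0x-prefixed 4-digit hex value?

0x0A2F

s_0 = plaintext = 0x36BF
s_1 = Round(s_0, k_0) = 0xBF40
s_2 = Round(s_1, k_1) = 0x403C
s_3 = Round(s_2, k_2) = 0x3CB7
s_4 = Round(s_3, k_3) = 0xB77F
s_5 = Round(s_4, k_4) = 0x7F6E
s_6 = Round(s_5, k_5) = 0x6E0A
s_7 = Round(s_6, k_6) = 0x0A2F
s_8 = Round(s_7, k_7) = 0x2FD2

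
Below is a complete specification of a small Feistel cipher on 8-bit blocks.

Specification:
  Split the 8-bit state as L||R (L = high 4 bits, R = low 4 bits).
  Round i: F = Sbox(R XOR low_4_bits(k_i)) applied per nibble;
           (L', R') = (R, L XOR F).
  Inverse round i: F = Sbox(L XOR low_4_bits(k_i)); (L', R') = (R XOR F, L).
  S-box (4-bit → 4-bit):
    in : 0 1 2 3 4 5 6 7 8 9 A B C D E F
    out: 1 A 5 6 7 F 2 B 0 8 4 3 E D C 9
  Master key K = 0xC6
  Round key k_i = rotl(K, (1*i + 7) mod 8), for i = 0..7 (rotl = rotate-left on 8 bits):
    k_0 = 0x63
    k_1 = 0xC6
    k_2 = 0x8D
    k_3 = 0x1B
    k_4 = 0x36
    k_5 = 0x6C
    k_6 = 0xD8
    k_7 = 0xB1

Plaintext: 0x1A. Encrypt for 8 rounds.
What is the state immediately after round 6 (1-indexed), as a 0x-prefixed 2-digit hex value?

s_0 = plaintext = 0x1A
s_1 = Round(s_0, k_0) = 0xA9
s_2 = Round(s_1, k_1) = 0x93
s_3 = Round(s_2, k_2) = 0x35
s_4 = Round(s_3, k_3) = 0x5F
s_5 = Round(s_4, k_4) = 0xFD
s_6 = Round(s_5, k_5) = 0xD5
s_7 = Round(s_6, k_6) = 0x50
s_8 = Round(s_7, k_7) = 0x0F

0xD5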